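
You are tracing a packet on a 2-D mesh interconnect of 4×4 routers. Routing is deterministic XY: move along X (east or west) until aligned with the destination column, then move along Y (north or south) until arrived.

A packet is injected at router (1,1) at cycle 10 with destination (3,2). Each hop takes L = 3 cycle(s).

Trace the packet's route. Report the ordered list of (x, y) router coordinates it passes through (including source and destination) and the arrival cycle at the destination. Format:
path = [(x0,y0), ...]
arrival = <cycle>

src (1,1)  cyc=10
E→(2,1)  cyc=13
E→(3,1)  cyc=16
N→(3,2)  cyc=19

path = [(1,1), (2,1), (3,1), (3,2)]
arrival = 19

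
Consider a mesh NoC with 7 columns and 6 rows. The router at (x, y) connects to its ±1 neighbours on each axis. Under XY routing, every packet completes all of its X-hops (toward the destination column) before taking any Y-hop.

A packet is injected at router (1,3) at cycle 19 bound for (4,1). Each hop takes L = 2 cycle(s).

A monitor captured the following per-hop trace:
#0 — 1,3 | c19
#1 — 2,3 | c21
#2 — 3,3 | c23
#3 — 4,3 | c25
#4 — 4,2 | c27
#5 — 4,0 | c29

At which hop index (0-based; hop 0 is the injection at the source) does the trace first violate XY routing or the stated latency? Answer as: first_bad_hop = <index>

check 1→ d=(1,0) cyc+2: ok
check 2→ d=(1,0) cyc+2: ok
check 3→ d=(1,0) cyc+2: ok
check 4→ d=(0,-1) cyc+2: ok
check 5→ d=(0,-2) cyc+2: BAD: non-unit step

first_bad_hop = 5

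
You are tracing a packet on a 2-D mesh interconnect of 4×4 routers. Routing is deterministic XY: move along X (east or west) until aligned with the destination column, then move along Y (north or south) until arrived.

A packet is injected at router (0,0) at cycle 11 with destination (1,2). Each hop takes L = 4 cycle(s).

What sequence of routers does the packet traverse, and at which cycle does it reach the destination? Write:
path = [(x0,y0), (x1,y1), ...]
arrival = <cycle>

t=11: at (0,0)
t=15: at (1,0) after E
t=19: at (1,1) after N
t=23: at (1,2) after N

path = [(0,0), (1,0), (1,1), (1,2)]
arrival = 23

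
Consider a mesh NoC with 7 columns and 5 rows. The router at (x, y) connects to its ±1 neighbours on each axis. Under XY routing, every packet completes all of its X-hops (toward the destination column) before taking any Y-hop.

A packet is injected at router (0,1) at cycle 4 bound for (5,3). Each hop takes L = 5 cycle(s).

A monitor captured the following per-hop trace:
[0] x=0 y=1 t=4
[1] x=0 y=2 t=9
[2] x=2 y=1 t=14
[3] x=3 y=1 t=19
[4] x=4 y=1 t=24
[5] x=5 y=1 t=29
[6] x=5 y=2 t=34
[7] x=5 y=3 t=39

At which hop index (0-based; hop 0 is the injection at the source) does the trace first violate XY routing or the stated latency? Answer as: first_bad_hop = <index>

hop 1: step (+0,+1), +5 cyc — BAD: Y-move but x=0≠5

first_bad_hop = 1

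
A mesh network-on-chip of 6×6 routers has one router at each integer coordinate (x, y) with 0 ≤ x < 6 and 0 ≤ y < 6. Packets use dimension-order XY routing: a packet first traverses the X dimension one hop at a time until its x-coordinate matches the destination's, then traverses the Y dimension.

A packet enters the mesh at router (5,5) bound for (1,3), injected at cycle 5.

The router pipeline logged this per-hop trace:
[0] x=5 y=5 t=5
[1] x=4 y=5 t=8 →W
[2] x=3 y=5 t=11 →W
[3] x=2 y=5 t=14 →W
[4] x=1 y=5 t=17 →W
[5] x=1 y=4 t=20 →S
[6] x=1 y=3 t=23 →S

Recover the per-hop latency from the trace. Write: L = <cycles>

Δcyc across hop 0→1: 8 − 5 = 3.
That increment is L by definition: L = 3.

L = 3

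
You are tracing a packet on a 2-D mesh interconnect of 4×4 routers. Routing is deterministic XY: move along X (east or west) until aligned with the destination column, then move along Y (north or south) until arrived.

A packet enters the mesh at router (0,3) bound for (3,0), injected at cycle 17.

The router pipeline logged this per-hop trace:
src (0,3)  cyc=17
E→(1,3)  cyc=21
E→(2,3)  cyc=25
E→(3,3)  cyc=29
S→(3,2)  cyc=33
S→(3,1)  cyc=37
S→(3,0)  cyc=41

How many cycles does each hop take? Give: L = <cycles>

From hop 0 (17) to hop 1 (21): +4 cycles.
Per-hop latency L = Δcyc = 4.

L = 4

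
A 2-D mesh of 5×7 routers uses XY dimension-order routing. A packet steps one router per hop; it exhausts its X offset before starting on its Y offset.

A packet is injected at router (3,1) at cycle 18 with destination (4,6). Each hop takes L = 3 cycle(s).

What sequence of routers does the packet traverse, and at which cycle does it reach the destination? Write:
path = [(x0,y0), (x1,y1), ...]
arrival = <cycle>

t=18: at (3,1)
t=21: at (4,1) after E
t=24: at (4,2) after N
t=27: at (4,3) after N
t=30: at (4,4) after N
t=33: at (4,5) after N
t=36: at (4,6) after N

path = [(3,1), (4,1), (4,2), (4,3), (4,4), (4,5), (4,6)]
arrival = 36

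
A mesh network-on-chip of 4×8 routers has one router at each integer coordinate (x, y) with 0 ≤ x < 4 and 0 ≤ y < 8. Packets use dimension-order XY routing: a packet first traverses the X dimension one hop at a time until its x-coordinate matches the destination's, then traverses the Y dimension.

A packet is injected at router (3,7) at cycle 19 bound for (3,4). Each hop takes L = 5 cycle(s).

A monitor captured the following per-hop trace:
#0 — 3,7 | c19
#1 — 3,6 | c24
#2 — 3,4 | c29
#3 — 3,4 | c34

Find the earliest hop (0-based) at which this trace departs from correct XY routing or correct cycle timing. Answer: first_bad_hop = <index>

[1] (+0,-1) / 5c ⇒ ok
[2] (+0,-2) / 5c ⇒ BAD: non-unit step

first_bad_hop = 2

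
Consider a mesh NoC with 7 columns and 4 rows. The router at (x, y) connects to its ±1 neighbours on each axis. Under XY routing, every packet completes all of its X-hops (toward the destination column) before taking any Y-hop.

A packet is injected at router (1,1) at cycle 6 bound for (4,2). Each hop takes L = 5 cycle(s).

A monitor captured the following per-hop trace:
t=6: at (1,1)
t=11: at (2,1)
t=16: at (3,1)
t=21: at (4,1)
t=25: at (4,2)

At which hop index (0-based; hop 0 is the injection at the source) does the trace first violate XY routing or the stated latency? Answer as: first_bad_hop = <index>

[1] (+1,+0) / 5c ⇒ ok
[2] (+1,+0) / 5c ⇒ ok
[3] (+1,+0) / 5c ⇒ ok
[4] (+0,+1) / 4c ⇒ BAD: Δcyc=4≠L

first_bad_hop = 4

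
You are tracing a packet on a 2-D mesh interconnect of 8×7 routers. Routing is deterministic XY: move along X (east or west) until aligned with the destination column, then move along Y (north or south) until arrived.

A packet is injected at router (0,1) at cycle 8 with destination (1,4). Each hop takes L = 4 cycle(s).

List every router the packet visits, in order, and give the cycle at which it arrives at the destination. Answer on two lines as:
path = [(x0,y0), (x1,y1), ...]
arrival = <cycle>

path = [(0,1), (1,1), (1,2), (1,3), (1,4)]
arrival = 24

  0. router=(0,1) cycle=8 (inject)
  1. router=(1,1) cycle=12 dir=E
  2. router=(1,2) cycle=16 dir=N
  3. router=(1,3) cycle=20 dir=N
  4. router=(1,4) cycle=24 dir=N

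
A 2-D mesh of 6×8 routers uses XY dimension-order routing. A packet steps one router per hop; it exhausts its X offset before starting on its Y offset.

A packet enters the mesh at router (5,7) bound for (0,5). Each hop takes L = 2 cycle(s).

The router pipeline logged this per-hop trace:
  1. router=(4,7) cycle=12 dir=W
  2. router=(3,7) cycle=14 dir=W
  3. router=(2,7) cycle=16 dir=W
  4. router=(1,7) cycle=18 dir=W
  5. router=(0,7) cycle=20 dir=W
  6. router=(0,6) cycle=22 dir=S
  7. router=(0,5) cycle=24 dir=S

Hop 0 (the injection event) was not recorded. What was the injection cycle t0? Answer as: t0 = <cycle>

t0 = 10

cyc[1] = 12 and cyc[k] = t0 + k·L for every k.
Subtract one hop: t0 = 12 − 2 = 10.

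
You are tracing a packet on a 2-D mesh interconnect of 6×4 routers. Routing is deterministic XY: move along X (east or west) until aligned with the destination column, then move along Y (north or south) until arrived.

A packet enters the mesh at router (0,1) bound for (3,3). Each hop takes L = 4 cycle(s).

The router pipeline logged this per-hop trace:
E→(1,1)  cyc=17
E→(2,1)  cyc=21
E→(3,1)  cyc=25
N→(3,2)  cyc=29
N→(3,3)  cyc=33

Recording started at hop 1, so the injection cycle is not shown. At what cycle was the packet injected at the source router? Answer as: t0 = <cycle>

t0 = 13

The first recorded entry is hop 1 at cycle 17.
t0 = cyc[1] − L = 17 − 4 = 13.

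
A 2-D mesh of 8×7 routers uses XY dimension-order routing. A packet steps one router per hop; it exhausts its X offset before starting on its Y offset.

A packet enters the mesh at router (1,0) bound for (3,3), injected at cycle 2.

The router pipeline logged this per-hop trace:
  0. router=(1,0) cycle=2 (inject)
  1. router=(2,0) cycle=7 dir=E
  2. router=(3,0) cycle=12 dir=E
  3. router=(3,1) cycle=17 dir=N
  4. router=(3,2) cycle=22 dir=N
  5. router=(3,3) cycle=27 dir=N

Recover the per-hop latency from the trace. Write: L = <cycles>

L = 5

Δcyc across hop 0→1: 7 − 2 = 5.
Per-hop latency L = Δcyc = 5.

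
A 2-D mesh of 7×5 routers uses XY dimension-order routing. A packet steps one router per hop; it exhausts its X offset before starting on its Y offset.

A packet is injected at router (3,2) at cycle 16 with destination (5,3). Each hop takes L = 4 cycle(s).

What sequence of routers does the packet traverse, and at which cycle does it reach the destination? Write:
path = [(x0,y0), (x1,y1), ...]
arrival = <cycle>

#0 — 3,2 | c16
#1 — 4,2 | c20 | E
#2 — 5,2 | c24 | E
#3 — 5,3 | c28 | N

path = [(3,2), (4,2), (5,2), (5,3)]
arrival = 28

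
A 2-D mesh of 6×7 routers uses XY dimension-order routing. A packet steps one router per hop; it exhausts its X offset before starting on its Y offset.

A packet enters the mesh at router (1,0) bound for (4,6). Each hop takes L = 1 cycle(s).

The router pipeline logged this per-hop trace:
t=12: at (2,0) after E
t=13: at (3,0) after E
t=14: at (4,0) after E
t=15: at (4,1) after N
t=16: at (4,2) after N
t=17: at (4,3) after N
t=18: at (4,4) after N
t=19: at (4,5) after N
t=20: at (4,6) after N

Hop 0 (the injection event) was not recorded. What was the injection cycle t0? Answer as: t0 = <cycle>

t0 = 11

cyc[1] = 12 and cyc[k] = t0 + k·L for every k.
t0 = cyc[1] − L = 12 − 1 = 11.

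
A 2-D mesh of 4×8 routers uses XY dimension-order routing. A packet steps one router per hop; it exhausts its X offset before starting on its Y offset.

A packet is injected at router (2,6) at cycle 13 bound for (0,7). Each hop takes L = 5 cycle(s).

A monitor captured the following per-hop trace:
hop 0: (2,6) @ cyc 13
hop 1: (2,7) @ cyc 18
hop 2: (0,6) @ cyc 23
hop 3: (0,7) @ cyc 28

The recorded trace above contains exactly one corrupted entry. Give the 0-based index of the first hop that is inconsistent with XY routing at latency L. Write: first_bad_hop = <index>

  1: Δx=+0 Δy=+1 Δt=5 [BAD: Y-move but x=2≠0]

first_bad_hop = 1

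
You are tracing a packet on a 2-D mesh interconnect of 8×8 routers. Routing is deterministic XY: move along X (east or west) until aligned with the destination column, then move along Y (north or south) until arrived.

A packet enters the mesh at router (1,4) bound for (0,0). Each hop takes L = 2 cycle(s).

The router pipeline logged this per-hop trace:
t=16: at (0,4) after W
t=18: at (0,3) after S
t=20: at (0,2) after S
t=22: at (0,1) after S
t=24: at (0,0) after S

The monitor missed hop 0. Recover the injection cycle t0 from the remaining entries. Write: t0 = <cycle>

t0 = 14

At hop 1 the cycle is 16; in general cyc_k = t0 + kL.
Subtract one hop: t0 = 16 − 2 = 14.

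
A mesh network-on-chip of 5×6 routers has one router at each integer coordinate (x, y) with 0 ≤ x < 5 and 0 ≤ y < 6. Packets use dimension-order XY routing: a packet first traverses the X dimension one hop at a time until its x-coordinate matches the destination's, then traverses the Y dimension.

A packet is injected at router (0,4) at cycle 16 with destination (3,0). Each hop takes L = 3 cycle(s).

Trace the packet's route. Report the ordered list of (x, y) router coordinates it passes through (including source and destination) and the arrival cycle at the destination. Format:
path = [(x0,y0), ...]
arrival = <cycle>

path = [(0,4), (1,4), (2,4), (3,4), (3,3), (3,2), (3,1), (3,0)]
arrival = 37

#0 — 0,4 | c16
#1 — 1,4 | c19 | E
#2 — 2,4 | c22 | E
#3 — 3,4 | c25 | E
#4 — 3,3 | c28 | S
#5 — 3,2 | c31 | S
#6 — 3,1 | c34 | S
#7 — 3,0 | c37 | S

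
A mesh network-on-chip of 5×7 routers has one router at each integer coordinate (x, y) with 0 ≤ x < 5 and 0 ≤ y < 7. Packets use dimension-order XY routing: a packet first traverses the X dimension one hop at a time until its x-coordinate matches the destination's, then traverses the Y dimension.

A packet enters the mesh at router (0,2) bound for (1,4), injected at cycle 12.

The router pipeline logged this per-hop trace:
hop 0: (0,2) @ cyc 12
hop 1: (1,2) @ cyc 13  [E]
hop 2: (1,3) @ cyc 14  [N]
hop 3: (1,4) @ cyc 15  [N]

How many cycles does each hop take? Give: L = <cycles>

L = 1

cyc[1] − cyc[0] = 13 − 12 = 1.
One hop costs L cycles, so L = 1.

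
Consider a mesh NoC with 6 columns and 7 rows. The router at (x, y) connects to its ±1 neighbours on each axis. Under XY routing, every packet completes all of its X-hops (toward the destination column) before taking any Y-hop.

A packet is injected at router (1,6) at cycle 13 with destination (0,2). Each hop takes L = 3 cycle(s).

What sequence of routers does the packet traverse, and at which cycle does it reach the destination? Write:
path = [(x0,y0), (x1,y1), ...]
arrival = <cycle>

[0] x=1 y=6 t=13
[1] x=0 y=6 t=16 →W
[2] x=0 y=5 t=19 →S
[3] x=0 y=4 t=22 →S
[4] x=0 y=3 t=25 →S
[5] x=0 y=2 t=28 →S

path = [(1,6), (0,6), (0,5), (0,4), (0,3), (0,2)]
arrival = 28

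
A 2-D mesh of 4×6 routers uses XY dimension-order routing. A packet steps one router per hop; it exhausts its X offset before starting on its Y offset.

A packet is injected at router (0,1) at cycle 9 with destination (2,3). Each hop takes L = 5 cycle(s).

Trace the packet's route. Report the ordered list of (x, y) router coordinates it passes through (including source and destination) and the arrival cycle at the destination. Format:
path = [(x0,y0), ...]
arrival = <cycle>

[0] x=0 y=1 t=9
[1] x=1 y=1 t=14 →E
[2] x=2 y=1 t=19 →E
[3] x=2 y=2 t=24 →N
[4] x=2 y=3 t=29 →N

path = [(0,1), (1,1), (2,1), (2,2), (2,3)]
arrival = 29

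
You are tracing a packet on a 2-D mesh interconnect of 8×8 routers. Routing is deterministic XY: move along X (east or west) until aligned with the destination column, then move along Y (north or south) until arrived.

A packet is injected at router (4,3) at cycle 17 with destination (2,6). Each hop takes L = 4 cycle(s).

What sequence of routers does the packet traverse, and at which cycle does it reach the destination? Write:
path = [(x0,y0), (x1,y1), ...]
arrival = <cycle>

path = [(4,3), (3,3), (2,3), (2,4), (2,5), (2,6)]
arrival = 37

[0] x=4 y=3 t=17
[1] x=3 y=3 t=21 →W
[2] x=2 y=3 t=25 →W
[3] x=2 y=4 t=29 →N
[4] x=2 y=5 t=33 →N
[5] x=2 y=6 t=37 →N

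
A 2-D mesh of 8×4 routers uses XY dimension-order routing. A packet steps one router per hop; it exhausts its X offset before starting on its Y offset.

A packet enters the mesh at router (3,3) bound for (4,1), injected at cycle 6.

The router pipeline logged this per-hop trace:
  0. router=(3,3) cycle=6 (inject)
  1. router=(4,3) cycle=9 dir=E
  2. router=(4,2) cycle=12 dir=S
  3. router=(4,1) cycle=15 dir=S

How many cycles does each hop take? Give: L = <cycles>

L = 3

cyc[1] − cyc[0] = 9 − 6 = 3.
That increment is L by definition: L = 3.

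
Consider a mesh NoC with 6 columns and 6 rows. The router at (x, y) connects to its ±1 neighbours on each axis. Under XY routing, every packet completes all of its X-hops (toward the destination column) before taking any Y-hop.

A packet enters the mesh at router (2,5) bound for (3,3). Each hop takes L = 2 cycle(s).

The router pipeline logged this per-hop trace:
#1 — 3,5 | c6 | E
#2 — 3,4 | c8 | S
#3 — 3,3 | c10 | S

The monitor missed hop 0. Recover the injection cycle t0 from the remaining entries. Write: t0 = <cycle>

cyc[1] = 6 and cyc[k] = t0 + k·L for every k.
So t0 = 6 − 1·2 = 4.

t0 = 4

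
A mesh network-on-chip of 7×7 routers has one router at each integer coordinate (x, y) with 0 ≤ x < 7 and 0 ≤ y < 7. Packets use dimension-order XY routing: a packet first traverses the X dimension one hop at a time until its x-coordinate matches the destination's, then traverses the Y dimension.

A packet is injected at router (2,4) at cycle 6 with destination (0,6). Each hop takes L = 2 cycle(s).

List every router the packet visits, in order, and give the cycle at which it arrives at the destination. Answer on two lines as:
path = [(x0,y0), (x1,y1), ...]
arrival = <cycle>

path = [(2,4), (1,4), (0,4), (0,5), (0,6)]
arrival = 14

hop 0: (2,4) @ cyc 6
hop 1: (1,4) @ cyc 8  [W]
hop 2: (0,4) @ cyc 10  [W]
hop 3: (0,5) @ cyc 12  [N]
hop 4: (0,6) @ cyc 14  [N]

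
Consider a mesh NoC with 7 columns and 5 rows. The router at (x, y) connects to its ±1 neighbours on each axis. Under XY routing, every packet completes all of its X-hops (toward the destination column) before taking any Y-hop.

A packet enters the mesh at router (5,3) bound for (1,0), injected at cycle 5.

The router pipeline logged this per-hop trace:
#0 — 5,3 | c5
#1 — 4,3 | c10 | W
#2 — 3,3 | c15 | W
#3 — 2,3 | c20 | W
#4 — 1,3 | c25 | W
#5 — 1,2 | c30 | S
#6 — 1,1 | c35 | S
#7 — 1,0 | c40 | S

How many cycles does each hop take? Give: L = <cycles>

L = 5

Δcyc across hop 0→1: 10 − 5 = 5.
That increment is L by definition: L = 5.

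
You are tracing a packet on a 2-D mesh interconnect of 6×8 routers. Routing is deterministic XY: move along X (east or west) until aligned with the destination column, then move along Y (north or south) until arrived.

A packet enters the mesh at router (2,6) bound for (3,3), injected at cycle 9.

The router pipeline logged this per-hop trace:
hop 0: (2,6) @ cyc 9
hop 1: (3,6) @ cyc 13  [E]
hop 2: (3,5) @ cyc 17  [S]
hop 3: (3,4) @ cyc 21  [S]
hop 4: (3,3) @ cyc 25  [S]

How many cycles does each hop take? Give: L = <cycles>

L = 4

From hop 0 (9) to hop 1 (13): +4 cycles.
One hop costs L cycles, so L = 4.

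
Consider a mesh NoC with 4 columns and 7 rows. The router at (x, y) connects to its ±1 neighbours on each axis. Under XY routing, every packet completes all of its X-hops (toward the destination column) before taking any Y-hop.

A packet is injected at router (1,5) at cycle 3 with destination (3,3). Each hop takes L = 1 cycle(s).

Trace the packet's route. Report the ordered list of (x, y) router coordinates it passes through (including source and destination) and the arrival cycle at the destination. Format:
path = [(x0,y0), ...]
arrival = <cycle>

path = [(1,5), (2,5), (3,5), (3,4), (3,3)]
arrival = 7

hop 0: (1,5) @ cyc 3
hop 1: (2,5) @ cyc 4  [E]
hop 2: (3,5) @ cyc 5  [E]
hop 3: (3,4) @ cyc 6  [S]
hop 4: (3,3) @ cyc 7  [S]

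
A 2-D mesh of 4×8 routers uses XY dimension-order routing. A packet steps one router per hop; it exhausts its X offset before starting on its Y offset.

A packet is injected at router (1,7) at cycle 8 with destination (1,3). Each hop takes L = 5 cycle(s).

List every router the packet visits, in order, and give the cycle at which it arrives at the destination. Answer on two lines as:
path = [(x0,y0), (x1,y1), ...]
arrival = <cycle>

path = [(1,7), (1,6), (1,5), (1,4), (1,3)]
arrival = 28

t=8: at (1,7)
t=13: at (1,6) after S
t=18: at (1,5) after S
t=23: at (1,4) after S
t=28: at (1,3) after S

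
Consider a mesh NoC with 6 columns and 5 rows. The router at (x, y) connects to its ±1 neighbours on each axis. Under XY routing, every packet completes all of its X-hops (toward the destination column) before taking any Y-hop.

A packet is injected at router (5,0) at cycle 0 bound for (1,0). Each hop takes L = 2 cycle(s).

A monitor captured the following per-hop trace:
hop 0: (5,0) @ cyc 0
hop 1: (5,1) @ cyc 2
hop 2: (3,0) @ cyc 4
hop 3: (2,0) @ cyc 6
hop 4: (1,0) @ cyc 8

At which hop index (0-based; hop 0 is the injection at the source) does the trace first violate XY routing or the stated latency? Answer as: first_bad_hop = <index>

  1: Δx=+0 Δy=+1 Δt=2 [BAD: Y-move but x=5≠1]

first_bad_hop = 1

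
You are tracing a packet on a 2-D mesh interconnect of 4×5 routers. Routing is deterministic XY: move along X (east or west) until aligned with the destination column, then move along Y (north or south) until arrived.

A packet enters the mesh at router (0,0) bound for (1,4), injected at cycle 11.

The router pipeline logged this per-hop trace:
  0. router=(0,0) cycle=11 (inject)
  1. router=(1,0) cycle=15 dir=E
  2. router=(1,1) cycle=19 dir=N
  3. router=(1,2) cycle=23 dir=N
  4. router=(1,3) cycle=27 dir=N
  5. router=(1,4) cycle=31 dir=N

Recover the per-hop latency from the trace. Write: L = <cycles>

Between hops 0 and 1 the cycle counter advances 15 − 11 = 4.
Each hop adds L, hence L = 4.

L = 4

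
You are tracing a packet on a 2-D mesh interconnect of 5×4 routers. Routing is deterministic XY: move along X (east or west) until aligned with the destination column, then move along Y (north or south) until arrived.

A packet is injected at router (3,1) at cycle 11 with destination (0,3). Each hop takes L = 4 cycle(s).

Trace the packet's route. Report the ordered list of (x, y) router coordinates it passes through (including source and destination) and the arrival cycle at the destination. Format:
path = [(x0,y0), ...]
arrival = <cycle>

path = [(3,1), (2,1), (1,1), (0,1), (0,2), (0,3)]
arrival = 31

#0 — 3,1 | c11
#1 — 2,1 | c15 | W
#2 — 1,1 | c19 | W
#3 — 0,1 | c23 | W
#4 — 0,2 | c27 | N
#5 — 0,3 | c31 | N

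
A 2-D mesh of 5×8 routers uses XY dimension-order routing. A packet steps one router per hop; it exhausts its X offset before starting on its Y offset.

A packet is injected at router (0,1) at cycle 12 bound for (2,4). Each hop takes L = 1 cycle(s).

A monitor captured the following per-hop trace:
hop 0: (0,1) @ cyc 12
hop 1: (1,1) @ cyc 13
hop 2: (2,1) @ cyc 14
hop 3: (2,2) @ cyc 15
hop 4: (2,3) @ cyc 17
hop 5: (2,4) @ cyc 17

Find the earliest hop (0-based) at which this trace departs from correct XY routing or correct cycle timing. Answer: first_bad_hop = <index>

hop 1: step (+1,+0), +1 cyc — ok
hop 2: step (+1,+0), +1 cyc — ok
hop 3: step (+0,+1), +1 cyc — ok
hop 4: step (+0,+1), +2 cyc — BAD: Δcyc=2≠L

first_bad_hop = 4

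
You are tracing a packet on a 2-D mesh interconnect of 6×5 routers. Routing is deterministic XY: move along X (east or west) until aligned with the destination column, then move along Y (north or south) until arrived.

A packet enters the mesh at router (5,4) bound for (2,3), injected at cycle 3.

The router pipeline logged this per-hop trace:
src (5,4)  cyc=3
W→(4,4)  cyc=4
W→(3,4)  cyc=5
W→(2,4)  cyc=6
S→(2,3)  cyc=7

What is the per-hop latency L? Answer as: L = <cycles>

Δcyc across hop 0→1: 4 − 3 = 1.
Per-hop latency L = Δcyc = 1.

L = 1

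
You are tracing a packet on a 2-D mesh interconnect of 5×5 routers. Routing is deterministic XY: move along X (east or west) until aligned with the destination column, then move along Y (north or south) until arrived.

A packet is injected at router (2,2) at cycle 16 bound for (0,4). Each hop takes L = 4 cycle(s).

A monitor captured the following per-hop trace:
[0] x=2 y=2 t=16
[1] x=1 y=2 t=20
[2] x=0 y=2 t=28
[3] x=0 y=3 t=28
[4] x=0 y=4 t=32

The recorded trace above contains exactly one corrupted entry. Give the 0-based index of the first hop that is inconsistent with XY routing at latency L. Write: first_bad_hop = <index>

  1: Δx=-1 Δy=+0 Δt=4 [ok]
  2: Δx=-1 Δy=+0 Δt=8 [BAD: Δcyc=8≠L]

first_bad_hop = 2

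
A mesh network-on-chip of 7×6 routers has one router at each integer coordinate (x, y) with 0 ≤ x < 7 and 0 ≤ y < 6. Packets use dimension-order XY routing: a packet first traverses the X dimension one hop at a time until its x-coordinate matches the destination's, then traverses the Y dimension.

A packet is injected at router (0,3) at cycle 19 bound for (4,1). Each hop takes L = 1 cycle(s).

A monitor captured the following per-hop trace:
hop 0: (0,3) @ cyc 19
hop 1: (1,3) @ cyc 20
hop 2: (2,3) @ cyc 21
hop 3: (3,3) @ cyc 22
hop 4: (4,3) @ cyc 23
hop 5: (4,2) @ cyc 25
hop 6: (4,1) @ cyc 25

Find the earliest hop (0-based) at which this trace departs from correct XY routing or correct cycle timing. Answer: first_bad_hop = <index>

check 1→ d=(1,0) cyc+1: ok
check 2→ d=(1,0) cyc+1: ok
check 3→ d=(1,0) cyc+1: ok
check 4→ d=(1,0) cyc+1: ok
check 5→ d=(0,-1) cyc+2: BAD: Δcyc=2≠L

first_bad_hop = 5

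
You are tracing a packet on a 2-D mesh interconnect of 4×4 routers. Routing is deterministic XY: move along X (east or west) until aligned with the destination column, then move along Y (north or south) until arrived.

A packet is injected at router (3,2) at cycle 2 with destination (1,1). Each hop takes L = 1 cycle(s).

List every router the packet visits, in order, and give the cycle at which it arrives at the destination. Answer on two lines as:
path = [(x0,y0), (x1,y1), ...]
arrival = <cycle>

path = [(3,2), (2,2), (1,2), (1,1)]
arrival = 5

src (3,2)  cyc=2
W→(2,2)  cyc=3
W→(1,2)  cyc=4
S→(1,1)  cyc=5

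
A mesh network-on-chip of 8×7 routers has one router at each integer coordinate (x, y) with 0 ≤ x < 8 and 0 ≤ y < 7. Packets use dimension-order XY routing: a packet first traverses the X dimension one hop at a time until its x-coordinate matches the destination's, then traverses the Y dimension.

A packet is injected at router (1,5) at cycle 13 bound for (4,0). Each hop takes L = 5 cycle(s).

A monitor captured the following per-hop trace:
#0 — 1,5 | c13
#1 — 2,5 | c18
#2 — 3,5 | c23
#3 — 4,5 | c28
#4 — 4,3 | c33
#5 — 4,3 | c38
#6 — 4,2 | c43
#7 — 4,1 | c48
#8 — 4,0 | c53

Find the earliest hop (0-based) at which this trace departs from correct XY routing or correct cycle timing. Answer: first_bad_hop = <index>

first_bad_hop = 4

check 1→ d=(1,0) cyc+5: ok
check 2→ d=(1,0) cyc+5: ok
check 3→ d=(1,0) cyc+5: ok
check 4→ d=(0,-2) cyc+5: BAD: non-unit step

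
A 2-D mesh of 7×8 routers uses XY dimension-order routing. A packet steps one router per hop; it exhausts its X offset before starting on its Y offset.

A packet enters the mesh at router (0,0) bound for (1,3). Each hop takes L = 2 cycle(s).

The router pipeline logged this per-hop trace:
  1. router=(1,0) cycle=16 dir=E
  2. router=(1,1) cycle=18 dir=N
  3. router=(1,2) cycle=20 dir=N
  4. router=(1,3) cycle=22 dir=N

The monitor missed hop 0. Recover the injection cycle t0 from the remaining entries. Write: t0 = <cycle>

t0 = 14

cyc[1] = 16 and cyc[k] = t0 + k·L for every k.
Subtract one hop: t0 = 16 − 2 = 14.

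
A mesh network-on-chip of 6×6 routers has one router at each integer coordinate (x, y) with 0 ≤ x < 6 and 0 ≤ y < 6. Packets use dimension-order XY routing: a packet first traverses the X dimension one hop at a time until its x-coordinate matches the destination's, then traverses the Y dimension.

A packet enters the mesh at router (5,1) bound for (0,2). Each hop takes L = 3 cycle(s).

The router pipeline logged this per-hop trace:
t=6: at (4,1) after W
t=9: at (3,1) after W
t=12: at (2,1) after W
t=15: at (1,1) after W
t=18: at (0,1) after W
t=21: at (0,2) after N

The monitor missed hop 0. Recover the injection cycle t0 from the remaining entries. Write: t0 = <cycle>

t0 = 3

Hop 1 reached at cycle 6; hop k is at t0 + k·L.
t0 = cyc[1] − L = 6 − 3 = 3.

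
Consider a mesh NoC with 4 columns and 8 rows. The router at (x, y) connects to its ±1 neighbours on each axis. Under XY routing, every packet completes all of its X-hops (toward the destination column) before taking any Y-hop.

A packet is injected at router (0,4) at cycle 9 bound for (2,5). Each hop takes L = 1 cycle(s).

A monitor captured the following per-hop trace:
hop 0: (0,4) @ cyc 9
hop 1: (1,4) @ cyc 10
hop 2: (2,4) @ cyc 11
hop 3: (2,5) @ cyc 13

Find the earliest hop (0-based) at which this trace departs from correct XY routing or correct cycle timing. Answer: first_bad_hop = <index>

first_bad_hop = 3

  1: Δx=+1 Δy=+0 Δt=1 [ok]
  2: Δx=+1 Δy=+0 Δt=1 [ok]
  3: Δx=+0 Δy=+1 Δt=2 [BAD: Δcyc=2≠L]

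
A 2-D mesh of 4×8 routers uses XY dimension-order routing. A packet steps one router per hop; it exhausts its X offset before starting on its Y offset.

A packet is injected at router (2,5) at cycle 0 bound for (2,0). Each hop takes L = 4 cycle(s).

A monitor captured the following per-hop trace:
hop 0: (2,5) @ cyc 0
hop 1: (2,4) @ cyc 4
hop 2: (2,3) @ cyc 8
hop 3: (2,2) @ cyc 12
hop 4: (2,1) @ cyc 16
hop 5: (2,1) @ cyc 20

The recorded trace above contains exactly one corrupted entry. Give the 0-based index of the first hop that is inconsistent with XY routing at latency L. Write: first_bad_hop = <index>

first_bad_hop = 5

check 1→ d=(0,-1) cyc+4: ok
check 2→ d=(0,-1) cyc+4: ok
check 3→ d=(0,-1) cyc+4: ok
check 4→ d=(0,-1) cyc+4: ok
check 5→ d=(0,0) cyc+4: BAD: non-unit step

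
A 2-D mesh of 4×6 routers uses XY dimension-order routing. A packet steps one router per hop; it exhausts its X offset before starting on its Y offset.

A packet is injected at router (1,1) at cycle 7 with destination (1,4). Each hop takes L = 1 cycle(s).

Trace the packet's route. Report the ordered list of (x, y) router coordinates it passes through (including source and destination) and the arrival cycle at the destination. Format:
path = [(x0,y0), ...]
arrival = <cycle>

path = [(1,1), (1,2), (1,3), (1,4)]
arrival = 10

src (1,1)  cyc=7
N→(1,2)  cyc=8
N→(1,3)  cyc=9
N→(1,4)  cyc=10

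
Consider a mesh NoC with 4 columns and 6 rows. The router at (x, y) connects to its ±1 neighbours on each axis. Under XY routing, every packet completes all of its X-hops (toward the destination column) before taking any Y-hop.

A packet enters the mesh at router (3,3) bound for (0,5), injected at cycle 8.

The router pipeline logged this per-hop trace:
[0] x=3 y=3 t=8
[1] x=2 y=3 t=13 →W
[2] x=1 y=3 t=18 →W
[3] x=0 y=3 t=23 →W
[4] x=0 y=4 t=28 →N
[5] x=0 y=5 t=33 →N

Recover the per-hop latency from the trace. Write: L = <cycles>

L = 5

Between hops 0 and 1 the cycle counter advances 13 − 8 = 5.
That increment is L by definition: L = 5.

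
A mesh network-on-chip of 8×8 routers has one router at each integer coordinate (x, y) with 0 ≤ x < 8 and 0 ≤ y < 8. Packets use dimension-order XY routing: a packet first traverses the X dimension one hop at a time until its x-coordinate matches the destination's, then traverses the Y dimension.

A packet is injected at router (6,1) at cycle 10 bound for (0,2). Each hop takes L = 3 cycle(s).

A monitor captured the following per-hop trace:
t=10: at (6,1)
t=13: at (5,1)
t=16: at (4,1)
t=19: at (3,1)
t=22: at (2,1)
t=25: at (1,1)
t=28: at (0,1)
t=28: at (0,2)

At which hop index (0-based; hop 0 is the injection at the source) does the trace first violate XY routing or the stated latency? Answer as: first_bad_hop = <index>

first_bad_hop = 7

  1: Δx=-1 Δy=+0 Δt=3 [ok]
  2: Δx=-1 Δy=+0 Δt=3 [ok]
  3: Δx=-1 Δy=+0 Δt=3 [ok]
  4: Δx=-1 Δy=+0 Δt=3 [ok]
  5: Δx=-1 Δy=+0 Δt=3 [ok]
  6: Δx=-1 Δy=+0 Δt=3 [ok]
  7: Δx=+0 Δy=+1 Δt=0 [BAD: Δcyc=0≠L]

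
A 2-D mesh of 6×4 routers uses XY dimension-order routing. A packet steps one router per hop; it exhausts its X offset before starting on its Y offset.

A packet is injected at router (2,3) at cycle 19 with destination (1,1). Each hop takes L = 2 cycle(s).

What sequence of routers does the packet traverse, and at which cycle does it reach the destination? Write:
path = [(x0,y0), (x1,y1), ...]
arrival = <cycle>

#0 — 2,3 | c19
#1 — 1,3 | c21 | W
#2 — 1,2 | c23 | S
#3 — 1,1 | c25 | S

path = [(2,3), (1,3), (1,2), (1,1)]
arrival = 25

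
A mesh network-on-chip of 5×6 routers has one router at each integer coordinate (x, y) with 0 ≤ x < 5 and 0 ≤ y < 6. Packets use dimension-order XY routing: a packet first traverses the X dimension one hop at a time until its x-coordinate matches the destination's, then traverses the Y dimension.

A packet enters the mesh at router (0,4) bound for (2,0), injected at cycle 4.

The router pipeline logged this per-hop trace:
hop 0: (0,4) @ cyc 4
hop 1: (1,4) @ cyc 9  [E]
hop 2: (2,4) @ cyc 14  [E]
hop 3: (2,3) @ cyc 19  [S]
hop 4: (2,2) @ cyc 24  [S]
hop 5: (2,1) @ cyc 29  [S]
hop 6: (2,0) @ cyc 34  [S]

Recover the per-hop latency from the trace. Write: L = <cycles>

L = 5

cyc[1] − cyc[0] = 9 − 4 = 5.
That increment is L by definition: L = 5.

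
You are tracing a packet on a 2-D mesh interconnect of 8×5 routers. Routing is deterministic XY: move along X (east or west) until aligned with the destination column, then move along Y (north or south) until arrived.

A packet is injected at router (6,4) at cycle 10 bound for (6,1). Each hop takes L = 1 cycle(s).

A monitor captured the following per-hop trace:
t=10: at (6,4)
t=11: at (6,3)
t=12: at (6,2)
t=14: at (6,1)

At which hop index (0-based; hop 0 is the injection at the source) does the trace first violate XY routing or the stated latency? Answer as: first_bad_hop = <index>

[1] (+0,-1) / 1c ⇒ ok
[2] (+0,-1) / 1c ⇒ ok
[3] (+0,-1) / 2c ⇒ BAD: Δcyc=2≠L

first_bad_hop = 3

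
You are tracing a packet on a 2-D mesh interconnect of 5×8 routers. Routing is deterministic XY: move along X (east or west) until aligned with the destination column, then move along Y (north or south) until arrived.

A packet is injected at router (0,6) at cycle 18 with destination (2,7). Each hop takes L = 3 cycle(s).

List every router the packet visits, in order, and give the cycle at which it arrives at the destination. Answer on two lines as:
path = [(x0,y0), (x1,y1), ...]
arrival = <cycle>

path = [(0,6), (1,6), (2,6), (2,7)]
arrival = 27

[0] x=0 y=6 t=18
[1] x=1 y=6 t=21 →E
[2] x=2 y=6 t=24 →E
[3] x=2 y=7 t=27 →N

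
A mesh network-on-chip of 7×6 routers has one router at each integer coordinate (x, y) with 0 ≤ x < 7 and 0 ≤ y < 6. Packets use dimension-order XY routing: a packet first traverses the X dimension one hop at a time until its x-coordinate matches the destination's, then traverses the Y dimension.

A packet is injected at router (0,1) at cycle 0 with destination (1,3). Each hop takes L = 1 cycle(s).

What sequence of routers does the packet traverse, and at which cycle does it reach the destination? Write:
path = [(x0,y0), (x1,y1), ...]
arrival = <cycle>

t=0: at (0,1)
t=1: at (1,1) after E
t=2: at (1,2) after N
t=3: at (1,3) after N

path = [(0,1), (1,1), (1,2), (1,3)]
arrival = 3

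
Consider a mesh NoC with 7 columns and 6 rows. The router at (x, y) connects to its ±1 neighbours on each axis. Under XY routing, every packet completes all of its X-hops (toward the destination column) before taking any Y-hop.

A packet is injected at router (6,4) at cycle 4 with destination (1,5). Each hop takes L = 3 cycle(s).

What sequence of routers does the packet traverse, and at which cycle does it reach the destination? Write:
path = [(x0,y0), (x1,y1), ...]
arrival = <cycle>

path = [(6,4), (5,4), (4,4), (3,4), (2,4), (1,4), (1,5)]
arrival = 22

t=4: at (6,4)
t=7: at (5,4) after W
t=10: at (4,4) after W
t=13: at (3,4) after W
t=16: at (2,4) after W
t=19: at (1,4) after W
t=22: at (1,5) after N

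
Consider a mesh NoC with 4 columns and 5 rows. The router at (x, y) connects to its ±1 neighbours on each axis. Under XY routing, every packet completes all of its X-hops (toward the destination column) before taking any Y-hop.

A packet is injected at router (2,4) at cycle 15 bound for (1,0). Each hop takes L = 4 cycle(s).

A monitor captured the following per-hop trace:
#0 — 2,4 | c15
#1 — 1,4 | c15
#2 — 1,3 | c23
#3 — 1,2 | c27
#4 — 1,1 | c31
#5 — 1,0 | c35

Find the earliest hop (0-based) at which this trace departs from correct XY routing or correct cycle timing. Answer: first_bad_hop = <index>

first_bad_hop = 1

check 1→ d=(-1,0) cyc+0: BAD: Δcyc=0≠L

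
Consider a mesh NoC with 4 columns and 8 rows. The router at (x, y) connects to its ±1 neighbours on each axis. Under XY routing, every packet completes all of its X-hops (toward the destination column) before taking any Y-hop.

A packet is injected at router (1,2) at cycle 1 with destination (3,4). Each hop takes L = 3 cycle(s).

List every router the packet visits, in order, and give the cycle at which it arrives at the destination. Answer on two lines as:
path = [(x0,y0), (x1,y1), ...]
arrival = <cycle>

path = [(1,2), (2,2), (3,2), (3,3), (3,4)]
arrival = 13

src (1,2)  cyc=1
E→(2,2)  cyc=4
E→(3,2)  cyc=7
N→(3,3)  cyc=10
N→(3,4)  cyc=13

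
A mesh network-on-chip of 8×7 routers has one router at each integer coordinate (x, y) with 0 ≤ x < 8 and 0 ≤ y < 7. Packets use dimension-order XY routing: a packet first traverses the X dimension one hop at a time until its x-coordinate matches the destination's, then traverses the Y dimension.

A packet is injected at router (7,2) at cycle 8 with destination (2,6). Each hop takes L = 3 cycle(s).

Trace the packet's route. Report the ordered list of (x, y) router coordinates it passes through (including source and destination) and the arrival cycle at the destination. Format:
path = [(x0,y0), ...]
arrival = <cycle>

t=8: at (7,2)
t=11: at (6,2) after W
t=14: at (5,2) after W
t=17: at (4,2) after W
t=20: at (3,2) after W
t=23: at (2,2) after W
t=26: at (2,3) after N
t=29: at (2,4) after N
t=32: at (2,5) after N
t=35: at (2,6) after N

path = [(7,2), (6,2), (5,2), (4,2), (3,2), (2,2), (2,3), (2,4), (2,5), (2,6)]
arrival = 35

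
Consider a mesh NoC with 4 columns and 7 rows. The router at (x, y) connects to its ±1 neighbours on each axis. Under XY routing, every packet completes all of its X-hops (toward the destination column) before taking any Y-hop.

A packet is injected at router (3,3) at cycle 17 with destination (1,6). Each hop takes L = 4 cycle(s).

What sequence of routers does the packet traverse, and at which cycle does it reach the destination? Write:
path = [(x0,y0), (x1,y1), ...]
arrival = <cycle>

[0] x=3 y=3 t=17
[1] x=2 y=3 t=21 →W
[2] x=1 y=3 t=25 →W
[3] x=1 y=4 t=29 →N
[4] x=1 y=5 t=33 →N
[5] x=1 y=6 t=37 →N

path = [(3,3), (2,3), (1,3), (1,4), (1,5), (1,6)]
arrival = 37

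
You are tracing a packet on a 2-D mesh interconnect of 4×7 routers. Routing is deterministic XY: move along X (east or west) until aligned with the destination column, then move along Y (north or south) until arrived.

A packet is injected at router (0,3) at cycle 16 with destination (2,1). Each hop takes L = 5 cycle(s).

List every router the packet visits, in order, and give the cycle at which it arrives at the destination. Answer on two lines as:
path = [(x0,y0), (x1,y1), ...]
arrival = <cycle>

[0] x=0 y=3 t=16
[1] x=1 y=3 t=21 →E
[2] x=2 y=3 t=26 →E
[3] x=2 y=2 t=31 →S
[4] x=2 y=1 t=36 →S

path = [(0,3), (1,3), (2,3), (2,2), (2,1)]
arrival = 36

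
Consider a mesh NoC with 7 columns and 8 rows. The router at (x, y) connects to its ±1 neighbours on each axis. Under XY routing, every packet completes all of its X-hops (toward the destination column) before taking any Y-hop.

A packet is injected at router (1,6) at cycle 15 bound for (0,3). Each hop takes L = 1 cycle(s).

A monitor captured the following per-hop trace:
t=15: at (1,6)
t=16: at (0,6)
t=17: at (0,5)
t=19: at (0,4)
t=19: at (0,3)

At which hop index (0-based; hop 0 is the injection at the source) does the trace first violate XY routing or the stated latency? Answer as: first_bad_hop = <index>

[1] (-1,+0) / 1c ⇒ ok
[2] (+0,-1) / 1c ⇒ ok
[3] (+0,-1) / 2c ⇒ BAD: Δcyc=2≠L

first_bad_hop = 3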